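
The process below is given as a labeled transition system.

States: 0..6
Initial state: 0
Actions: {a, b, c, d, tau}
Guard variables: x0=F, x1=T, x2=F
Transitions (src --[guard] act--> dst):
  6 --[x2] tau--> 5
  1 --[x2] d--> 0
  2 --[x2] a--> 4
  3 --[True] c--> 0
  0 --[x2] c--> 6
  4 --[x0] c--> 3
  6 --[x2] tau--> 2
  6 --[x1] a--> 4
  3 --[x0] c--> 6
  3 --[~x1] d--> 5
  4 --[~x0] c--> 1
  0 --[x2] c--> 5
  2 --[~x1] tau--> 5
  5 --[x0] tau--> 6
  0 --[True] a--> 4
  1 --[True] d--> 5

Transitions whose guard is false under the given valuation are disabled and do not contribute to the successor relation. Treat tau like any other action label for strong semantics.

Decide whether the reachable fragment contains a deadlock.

Reachable = {0,1,4,5}
  0: a→4  [deg 1]
  1: d→5  [deg 1]
  4: c→1  [deg 1]
  5: ∅  [STUCK]
Path to 5: a·c·d

Answer: DEADLOCK at state 5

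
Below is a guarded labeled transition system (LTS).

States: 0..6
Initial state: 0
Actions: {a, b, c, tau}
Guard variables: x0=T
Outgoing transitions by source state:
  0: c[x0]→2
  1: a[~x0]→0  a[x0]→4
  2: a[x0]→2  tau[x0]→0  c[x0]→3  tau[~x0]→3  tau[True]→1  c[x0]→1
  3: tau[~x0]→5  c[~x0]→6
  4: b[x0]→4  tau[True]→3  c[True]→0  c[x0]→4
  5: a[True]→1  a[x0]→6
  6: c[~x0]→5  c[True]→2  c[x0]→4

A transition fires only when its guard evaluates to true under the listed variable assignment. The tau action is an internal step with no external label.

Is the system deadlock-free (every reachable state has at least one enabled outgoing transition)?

Answer: DEADLOCK at state 3

Trace:
Reach set: {0,1,2,3,4}
  0: c→2  [deg 1]
  1: a→4  [deg 1]
  2: a→2  c→1  c→3  tau→0  tau→1  [deg 5]
  3: ∅  [no exit]
  4: b→4  c→0  c→4  tau→3  [deg 4]
trace reaching 3: c·c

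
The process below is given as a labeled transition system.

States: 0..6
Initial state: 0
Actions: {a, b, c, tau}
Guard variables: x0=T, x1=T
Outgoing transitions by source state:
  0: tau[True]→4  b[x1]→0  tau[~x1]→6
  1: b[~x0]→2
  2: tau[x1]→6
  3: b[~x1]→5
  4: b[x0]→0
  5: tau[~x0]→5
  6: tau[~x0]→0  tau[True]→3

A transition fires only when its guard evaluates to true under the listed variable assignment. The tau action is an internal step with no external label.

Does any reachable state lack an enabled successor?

Answer: DEADLOCK-FREE

Trace:
Reach set: {0,4}
  0: b→0  tau→4  [deg 2]
  4: b→0  [deg 1]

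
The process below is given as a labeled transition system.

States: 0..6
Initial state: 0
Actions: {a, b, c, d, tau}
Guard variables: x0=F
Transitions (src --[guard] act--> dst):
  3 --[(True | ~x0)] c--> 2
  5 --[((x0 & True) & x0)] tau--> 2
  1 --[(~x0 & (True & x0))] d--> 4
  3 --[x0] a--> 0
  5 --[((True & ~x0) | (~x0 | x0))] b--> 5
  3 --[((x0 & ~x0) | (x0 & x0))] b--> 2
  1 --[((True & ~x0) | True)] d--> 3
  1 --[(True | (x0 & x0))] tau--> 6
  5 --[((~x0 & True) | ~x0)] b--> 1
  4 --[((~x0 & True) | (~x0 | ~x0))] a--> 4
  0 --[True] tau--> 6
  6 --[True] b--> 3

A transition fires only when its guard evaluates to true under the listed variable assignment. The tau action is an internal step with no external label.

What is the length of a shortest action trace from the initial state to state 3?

Breadth-first toward 3:
  L0 = {0}
  L1 = {6}
  L2 = {3}
first hit 3 at d=2 via tau·b

Answer: 2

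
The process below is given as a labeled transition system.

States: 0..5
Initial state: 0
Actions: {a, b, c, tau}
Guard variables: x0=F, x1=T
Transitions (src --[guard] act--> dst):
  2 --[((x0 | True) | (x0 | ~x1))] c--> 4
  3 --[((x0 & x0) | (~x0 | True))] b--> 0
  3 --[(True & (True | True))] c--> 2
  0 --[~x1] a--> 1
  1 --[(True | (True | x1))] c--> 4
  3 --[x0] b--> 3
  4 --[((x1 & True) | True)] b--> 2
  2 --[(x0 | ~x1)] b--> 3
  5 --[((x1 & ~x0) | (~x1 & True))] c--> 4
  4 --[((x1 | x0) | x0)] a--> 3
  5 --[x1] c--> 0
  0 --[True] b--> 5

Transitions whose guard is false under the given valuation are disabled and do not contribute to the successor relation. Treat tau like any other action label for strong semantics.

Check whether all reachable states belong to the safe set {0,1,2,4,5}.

Answer: INVARIANT VIOLATED at state 3

Working:
Inv-set: {0,1,2,4,5}
Reachable = {0,2,3,4,5}
  0: ✓
  2: ✓
  3: outside
  4: ✓
  5: ✓
witness against invariant: b·c·a → 3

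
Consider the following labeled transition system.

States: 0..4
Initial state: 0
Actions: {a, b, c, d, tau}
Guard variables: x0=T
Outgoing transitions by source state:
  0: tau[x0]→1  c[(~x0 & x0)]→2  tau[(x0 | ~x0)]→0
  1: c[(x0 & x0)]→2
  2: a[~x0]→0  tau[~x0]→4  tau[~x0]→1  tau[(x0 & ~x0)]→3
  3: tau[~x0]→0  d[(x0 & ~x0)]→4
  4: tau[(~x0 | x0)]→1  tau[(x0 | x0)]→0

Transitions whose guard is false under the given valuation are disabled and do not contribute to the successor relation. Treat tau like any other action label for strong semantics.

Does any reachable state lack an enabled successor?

Reachable = {0,1,2}
  0: tau→0  tau→1  [2 exit(s)]
  1: c→2  [1 exit(s)]
  2: ∅  [STUCK]
witness 2: tau·c

Answer: DEADLOCK at state 2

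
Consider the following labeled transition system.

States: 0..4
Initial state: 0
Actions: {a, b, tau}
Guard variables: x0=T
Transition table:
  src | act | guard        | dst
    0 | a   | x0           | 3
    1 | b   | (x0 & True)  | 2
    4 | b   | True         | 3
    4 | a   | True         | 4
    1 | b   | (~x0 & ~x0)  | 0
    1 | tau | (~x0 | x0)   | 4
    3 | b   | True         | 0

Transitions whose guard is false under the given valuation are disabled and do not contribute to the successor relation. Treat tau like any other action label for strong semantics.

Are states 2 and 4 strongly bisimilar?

Bisimulation quotient by refinement:
  π0 = {{0,1,2,3,4}}
  π1 = {{0},{1},{2},{3},{4}}
5 equivalence class(es) (converged in 2)
2∈{2}, 4∈{4}

Answer: NOT BISIMILAR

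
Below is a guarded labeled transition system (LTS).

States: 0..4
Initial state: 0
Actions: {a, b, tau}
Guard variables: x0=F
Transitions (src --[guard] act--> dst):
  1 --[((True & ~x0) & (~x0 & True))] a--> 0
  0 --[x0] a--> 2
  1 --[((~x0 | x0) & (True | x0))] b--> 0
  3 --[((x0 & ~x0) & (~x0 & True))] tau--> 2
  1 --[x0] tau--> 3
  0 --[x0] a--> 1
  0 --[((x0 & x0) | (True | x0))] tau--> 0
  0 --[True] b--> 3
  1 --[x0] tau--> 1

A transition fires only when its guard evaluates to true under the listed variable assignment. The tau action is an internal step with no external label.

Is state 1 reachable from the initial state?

Answer: UNREACHABLE

Working:
Guard filter leaves 4 enabled edge(s).
L0 = {0}
L1 = {3}  total {0,3}
Reach set: {0,3}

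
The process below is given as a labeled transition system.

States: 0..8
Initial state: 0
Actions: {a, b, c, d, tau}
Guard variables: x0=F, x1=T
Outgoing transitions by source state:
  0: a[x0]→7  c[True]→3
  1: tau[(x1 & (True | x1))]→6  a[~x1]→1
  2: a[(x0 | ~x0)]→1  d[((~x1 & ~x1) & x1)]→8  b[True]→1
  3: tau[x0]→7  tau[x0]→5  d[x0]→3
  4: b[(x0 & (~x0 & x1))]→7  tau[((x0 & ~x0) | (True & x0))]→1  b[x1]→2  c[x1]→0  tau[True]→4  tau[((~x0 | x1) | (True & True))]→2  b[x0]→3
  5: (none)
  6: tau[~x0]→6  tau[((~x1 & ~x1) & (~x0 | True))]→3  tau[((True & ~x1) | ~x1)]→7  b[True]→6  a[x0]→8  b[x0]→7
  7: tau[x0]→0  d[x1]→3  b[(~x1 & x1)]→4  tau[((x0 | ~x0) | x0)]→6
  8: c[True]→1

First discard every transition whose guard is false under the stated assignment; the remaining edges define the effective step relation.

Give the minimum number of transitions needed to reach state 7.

Answer: UNREACHABLE

Working:
Layered search for 7:
  depth 0: {0}
  depth 1: {3}
7 never appears.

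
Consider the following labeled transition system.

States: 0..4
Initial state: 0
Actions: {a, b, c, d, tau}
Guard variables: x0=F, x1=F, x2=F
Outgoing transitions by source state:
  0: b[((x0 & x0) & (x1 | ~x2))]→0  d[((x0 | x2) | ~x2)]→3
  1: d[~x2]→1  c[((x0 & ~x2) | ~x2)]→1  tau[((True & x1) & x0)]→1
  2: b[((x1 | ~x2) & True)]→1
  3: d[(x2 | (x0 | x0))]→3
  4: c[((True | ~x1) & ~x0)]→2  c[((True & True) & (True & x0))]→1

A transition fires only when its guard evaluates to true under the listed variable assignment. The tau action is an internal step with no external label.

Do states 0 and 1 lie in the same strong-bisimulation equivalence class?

Answer: NOT BISIMILAR

Trace:
Compute ~ classes (split until stable):
  P[0] = {{0,1,2,3,4}}
  P[1] = {{0},{1},{2},{3},{4}}
stable after 2 split(s): 5 block(s)
0∈{0}, 1∈{1}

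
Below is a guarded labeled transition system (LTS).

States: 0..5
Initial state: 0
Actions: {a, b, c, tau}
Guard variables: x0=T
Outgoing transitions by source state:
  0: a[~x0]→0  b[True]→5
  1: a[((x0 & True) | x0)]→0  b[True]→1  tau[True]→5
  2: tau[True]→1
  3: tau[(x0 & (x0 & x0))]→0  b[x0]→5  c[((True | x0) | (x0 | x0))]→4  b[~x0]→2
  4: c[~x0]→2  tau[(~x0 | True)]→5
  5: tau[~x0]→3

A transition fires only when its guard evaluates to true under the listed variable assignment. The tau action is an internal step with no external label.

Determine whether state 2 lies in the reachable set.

After dropping false guards: 9 live edges.
Layer 0: {0}
Layer 1: {5}  cumulative {0,5}
Reach set: {0,5}

Answer: UNREACHABLE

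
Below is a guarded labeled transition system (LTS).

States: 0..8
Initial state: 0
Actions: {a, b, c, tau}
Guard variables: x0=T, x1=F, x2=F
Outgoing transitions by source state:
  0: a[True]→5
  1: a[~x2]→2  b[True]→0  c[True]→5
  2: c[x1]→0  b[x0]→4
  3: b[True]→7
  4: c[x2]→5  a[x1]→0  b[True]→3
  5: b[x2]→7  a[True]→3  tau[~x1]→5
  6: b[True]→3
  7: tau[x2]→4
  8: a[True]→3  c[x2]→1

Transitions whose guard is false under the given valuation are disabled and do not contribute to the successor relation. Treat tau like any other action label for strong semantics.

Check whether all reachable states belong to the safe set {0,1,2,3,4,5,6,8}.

Allowed set {0,1,2,3,4,5,6,8}
Reachable = {0,3,5,7}
  0: safe
  3: safe
  5: safe
  7: outside
reach 7 via a·a·b — violates

Answer: INVARIANT VIOLATED at state 7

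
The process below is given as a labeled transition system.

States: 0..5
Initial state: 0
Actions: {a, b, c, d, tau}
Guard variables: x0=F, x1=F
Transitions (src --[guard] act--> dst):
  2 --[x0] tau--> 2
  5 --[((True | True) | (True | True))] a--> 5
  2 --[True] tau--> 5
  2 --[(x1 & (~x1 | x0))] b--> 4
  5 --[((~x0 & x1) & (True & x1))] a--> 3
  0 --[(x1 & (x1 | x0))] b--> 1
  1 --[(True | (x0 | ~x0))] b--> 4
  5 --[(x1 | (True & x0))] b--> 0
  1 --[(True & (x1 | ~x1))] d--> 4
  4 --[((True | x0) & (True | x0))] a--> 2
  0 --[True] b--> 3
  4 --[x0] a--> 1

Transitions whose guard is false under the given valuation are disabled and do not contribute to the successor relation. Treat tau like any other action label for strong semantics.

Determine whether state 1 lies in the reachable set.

Answer: UNREACHABLE

Working:
Guard filter leaves 6 enabled edge(s).
Layer 0: {0}
Layer 1: {3}  now seen {0,3}
Reachable = {0,3}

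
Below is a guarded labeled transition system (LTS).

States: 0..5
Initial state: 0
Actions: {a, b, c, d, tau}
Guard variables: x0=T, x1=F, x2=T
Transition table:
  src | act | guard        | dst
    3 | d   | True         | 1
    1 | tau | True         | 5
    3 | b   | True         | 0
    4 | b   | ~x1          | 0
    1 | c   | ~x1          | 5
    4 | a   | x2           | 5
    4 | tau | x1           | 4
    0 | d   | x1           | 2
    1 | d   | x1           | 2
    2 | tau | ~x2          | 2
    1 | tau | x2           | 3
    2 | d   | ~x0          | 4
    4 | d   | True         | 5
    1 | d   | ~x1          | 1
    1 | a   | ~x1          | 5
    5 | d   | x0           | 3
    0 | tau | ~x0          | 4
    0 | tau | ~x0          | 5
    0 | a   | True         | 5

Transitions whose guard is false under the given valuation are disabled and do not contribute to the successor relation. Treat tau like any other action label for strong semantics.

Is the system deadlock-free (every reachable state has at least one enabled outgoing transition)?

Answer: DEADLOCK-FREE

Trace:
Reach set: {0,1,3,5}
  0: a→5  [deg 1]
  1: a→5  c→5  d→1  tau→3  tau→5  [deg 5]
  3: b→0  d→1  [deg 2]
  5: d→3  [deg 1]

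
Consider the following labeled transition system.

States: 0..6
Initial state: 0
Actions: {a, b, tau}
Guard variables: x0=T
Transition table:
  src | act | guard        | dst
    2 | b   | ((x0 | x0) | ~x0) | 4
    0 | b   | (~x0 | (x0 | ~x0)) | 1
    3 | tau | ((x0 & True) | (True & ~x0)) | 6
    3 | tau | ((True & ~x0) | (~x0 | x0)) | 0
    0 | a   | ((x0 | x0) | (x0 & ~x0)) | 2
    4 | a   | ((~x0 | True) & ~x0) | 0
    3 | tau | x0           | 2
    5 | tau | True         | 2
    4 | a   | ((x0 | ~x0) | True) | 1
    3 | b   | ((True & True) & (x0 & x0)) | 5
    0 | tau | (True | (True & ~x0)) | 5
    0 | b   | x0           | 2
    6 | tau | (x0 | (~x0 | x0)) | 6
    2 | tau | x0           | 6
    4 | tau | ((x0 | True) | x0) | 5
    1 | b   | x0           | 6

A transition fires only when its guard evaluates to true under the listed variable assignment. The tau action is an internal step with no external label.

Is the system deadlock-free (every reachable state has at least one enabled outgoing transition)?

Answer: DEADLOCK-FREE

Working:
Reachable = {0,1,2,4,5,6}
  0: a→2  b→1  b→2  tau→5  [4 out]
  1: b→6  [1 out]
  2: b→4  tau→6  [2 out]
  4: a→1  tau→5  [2 out]
  5: tau→2  [1 out]
  6: tau→6  [1 out]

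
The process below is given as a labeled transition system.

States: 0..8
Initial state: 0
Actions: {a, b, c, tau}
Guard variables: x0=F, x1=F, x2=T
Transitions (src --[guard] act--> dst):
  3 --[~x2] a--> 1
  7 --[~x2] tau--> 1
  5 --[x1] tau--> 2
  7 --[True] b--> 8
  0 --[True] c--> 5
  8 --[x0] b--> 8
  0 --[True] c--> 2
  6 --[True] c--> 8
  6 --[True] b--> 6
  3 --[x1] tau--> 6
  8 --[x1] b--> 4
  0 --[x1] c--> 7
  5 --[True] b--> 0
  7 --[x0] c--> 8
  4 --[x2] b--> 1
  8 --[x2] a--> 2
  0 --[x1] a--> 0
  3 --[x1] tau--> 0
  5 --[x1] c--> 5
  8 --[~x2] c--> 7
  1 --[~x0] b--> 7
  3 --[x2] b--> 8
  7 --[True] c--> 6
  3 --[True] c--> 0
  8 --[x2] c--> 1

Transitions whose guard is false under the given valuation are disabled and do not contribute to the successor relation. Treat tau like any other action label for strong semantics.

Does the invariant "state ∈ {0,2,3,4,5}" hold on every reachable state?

Inv-set: {0,2,3,4,5}
R = {0,2,5}
  0: ok
  2: ok
  5: ok

Answer: INVARIANT HOLDS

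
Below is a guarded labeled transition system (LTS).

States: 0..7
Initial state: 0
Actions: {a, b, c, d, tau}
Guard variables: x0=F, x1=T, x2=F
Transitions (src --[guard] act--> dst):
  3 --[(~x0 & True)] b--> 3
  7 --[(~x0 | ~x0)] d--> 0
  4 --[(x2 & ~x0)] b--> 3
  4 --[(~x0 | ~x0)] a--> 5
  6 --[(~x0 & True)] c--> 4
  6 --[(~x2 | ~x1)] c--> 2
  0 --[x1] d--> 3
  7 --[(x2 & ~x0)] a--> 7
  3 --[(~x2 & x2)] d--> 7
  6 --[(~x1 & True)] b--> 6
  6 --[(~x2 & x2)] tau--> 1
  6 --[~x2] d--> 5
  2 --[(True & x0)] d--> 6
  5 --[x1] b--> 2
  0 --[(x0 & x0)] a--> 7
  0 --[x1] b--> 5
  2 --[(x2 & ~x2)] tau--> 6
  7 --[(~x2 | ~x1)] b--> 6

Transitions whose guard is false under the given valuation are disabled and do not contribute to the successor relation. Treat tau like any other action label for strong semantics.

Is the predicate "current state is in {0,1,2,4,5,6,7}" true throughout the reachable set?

Answer: INVARIANT VIOLATED at state 3

Analysis:
Allowed set {0,1,2,4,5,6,7}
Reach set: {0,2,3,5}
  0: ok
  2: ok
  3: outside
  5: ok
reach 3 via d — violates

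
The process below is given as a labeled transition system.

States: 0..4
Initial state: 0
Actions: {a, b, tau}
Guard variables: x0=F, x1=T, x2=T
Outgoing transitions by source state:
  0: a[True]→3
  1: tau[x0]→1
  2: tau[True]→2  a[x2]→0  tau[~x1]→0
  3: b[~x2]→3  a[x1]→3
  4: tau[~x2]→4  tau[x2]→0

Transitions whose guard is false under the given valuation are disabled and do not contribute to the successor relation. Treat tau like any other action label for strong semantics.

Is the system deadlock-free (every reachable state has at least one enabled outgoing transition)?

Reach set: {0,3}
  0: a→3  [1 exit(s)]
  3: a→3  [1 exit(s)]

Answer: DEADLOCK-FREE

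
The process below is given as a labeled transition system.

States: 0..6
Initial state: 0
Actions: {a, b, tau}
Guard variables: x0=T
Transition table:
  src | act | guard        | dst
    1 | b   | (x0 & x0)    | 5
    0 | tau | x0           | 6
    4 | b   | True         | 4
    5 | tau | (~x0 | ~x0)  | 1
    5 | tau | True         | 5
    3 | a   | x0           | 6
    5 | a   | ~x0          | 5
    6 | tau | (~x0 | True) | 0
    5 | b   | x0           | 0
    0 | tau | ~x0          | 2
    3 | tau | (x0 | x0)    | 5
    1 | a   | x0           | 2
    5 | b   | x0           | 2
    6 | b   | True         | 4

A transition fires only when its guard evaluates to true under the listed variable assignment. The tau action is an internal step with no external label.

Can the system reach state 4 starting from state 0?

After dropping false guards: 11 live edges.
Layer 0: {0}
Layer 1: {6}  total {0,6}
Layer 2: {4}  total {0,4,6}
R = {0,4,6}
Path to 4: tau·b

Answer: REACHABLE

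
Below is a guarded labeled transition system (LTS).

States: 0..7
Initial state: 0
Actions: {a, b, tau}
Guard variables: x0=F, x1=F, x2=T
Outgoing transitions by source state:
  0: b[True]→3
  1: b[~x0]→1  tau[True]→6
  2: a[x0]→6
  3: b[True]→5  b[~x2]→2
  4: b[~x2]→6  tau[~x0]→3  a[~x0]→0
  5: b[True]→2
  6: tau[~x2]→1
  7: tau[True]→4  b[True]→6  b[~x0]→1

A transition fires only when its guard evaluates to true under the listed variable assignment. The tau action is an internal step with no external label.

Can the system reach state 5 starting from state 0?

After dropping false guards: 10 live edges.
depth 0: {0}
depth 1: {3}  cumulative {0,3}
depth 2: {5}  cumulative {0,3,5}
depth 3: {2}  cumulative {0,2,3,5}
R = {0,2,3,5}
trace reaching 5: b·b

Answer: REACHABLE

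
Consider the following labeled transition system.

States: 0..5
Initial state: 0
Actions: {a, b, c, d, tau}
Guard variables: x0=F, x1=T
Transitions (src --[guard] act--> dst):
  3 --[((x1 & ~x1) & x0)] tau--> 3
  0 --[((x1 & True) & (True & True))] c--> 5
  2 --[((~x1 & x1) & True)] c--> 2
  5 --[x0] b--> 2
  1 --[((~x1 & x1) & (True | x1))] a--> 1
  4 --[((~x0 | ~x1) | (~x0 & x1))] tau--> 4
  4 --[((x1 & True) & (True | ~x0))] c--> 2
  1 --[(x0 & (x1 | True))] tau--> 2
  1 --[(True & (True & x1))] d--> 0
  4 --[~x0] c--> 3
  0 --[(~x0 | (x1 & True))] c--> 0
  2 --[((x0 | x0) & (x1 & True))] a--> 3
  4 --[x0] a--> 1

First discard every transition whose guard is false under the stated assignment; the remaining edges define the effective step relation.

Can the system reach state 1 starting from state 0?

Answer: UNREACHABLE

Working:
Guard filter leaves 6 enabled edge(s).
Layer 0: {0}
Layer 1: {5}  now seen {0,5}
R = {0,5}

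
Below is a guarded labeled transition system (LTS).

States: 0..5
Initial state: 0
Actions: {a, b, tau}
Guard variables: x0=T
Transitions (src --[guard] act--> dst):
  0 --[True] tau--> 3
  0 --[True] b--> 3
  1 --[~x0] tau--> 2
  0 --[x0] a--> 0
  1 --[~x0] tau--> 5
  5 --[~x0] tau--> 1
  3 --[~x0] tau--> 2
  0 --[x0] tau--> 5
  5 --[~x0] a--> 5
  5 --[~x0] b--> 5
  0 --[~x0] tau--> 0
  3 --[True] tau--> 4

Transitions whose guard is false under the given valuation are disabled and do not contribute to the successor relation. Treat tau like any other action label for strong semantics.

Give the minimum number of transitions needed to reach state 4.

BFS to 4:
  depth 0: {0}
  depth 1: {3,5}
  depth 2: {4}
first hit 4 at d=2 via b·tau

Answer: 2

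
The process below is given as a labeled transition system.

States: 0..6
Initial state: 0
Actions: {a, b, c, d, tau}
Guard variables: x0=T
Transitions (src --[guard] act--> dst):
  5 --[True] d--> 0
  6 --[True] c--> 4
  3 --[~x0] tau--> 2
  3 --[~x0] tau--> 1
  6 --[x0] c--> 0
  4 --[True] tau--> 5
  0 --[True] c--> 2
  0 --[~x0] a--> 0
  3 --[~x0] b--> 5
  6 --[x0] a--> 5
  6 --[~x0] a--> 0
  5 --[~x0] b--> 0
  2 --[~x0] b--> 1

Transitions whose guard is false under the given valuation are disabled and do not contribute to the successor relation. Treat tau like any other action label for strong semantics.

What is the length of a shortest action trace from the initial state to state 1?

Answer: UNREACHABLE

Analysis:
Breadth-first toward 1:
  depth 0: {0}
  depth 1: {2}
1 never appears.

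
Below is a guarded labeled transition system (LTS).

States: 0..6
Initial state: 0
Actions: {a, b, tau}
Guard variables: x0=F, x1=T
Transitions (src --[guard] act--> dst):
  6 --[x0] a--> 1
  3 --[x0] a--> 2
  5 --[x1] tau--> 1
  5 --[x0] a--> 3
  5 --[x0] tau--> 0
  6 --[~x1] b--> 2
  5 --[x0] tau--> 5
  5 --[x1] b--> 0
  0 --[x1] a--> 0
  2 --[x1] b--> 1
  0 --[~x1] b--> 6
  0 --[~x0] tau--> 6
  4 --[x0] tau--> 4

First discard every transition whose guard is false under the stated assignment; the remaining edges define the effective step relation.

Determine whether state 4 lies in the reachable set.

Answer: UNREACHABLE

Working:
After dropping false guards: 5 live edges.
depth 0: {0}
depth 1: {6}  total {0,6}
R = {0,6}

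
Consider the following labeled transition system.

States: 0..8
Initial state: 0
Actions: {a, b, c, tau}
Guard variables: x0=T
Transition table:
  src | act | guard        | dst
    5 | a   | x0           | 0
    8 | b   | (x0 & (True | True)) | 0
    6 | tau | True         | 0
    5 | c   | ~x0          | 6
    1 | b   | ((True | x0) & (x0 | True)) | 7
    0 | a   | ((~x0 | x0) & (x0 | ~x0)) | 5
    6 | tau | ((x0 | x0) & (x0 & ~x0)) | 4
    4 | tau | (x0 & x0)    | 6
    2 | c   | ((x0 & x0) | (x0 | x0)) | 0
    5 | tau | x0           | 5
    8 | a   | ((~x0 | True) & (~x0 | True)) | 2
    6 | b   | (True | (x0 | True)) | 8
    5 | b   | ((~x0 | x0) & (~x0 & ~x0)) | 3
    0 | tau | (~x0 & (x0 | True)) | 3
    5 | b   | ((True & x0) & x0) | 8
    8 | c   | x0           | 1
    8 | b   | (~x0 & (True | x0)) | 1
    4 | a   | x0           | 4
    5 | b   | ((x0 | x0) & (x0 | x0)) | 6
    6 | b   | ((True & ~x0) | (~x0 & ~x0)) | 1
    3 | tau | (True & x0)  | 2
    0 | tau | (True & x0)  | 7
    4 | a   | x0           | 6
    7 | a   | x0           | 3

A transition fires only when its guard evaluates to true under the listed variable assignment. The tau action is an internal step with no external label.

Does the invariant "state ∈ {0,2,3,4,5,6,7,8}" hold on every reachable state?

Answer: INVARIANT VIOLATED at state 1

Trace:
Allowed set {0,2,3,4,5,6,7,8}
Reach set: {0,1,2,3,5,6,7,8}
  0: ok
  1: outside
  2: ok
  3: ok
  5: ok
  6: ok
  7: ok
  8: ok
counterexample path to 1: a·b·c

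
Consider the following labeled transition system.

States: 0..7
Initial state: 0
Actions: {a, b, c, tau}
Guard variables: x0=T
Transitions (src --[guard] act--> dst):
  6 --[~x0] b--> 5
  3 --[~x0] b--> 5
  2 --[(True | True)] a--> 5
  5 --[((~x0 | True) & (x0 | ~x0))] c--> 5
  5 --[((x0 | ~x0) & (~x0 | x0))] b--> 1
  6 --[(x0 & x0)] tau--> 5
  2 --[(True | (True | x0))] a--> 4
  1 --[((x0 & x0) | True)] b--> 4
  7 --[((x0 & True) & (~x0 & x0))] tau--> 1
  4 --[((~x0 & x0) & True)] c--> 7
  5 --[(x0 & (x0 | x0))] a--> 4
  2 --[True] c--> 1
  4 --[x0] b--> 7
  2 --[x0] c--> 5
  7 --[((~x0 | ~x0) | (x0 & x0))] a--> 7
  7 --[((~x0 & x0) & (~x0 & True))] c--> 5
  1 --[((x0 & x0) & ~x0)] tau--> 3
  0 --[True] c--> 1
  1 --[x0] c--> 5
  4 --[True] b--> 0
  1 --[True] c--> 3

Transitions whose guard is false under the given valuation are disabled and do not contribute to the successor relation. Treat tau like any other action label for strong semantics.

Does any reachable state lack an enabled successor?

Answer: DEADLOCK at state 3

Analysis:
Reachable = {0,1,3,4,5,7}
  0: c→1  [1 out]
  1: b→4  c→3  c→5  [3 out]
  3: ∅  [STUCK]
  4: b→0  b→7  [2 out]
  5: a→4  b→1  c→5  [3 out]
  7: a→7  [1 out]
trace reaching 3: c·c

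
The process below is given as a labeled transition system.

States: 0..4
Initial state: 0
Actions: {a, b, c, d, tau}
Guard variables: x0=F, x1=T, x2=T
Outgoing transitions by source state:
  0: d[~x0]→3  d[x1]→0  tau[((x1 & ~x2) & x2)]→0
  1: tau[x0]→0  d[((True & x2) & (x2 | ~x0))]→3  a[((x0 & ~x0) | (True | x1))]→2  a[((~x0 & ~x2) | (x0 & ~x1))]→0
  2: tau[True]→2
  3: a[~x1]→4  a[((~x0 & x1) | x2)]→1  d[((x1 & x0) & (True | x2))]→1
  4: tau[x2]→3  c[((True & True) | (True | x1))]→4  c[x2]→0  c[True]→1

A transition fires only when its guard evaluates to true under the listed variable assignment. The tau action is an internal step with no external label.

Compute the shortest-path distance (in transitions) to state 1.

Answer: 2

Working:
Layered search for 1:
  Layer 0: {0}
  Layer 1: {3}
  Layer 2: {1}
1 enters at depth 2; path d·a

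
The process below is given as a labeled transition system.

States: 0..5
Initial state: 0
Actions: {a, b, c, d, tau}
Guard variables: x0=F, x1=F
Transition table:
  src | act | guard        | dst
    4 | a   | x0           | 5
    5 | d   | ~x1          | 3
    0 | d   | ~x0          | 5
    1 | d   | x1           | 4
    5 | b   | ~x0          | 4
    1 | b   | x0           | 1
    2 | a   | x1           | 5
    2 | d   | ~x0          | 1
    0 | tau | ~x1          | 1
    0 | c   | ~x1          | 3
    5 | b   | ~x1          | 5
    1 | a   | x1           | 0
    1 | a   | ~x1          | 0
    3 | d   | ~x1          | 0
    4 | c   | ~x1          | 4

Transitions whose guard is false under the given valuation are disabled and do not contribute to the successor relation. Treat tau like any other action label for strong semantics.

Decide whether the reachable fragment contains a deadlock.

Answer: DEADLOCK-FREE

Working:
Reach set: {0,1,3,4,5}
  0: c→3  d→5  tau→1  [3 out]
  1: a→0  [1 out]
  3: d→0  [1 out]
  4: c→4  [1 out]
  5: b→4  b→5  d→3  [3 out]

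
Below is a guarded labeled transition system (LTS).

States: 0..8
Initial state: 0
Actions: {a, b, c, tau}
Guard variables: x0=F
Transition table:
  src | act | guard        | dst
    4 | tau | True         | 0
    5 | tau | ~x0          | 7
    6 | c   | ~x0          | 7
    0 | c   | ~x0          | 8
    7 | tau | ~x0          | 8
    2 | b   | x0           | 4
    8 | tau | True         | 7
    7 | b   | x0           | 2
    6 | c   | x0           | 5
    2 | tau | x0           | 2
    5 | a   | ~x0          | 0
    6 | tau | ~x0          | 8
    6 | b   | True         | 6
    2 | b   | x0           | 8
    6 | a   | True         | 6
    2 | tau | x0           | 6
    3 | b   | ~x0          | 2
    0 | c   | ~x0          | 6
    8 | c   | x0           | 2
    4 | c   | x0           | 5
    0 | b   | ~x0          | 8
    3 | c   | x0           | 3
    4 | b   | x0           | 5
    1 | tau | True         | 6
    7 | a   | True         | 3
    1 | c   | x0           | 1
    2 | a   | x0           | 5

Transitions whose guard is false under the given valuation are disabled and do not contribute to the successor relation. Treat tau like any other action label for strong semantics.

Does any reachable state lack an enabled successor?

R = {0,2,3,6,7,8}
  0: b→8  c→6  c→8  [deg 3]
  2: ∅  [no exit]
  3: b→2  [deg 1]
  6: a→6  b→6  c→7  tau→8  [deg 4]
  7: a→3  tau→8  [deg 2]
  8: tau→7  [deg 1]
trace reaching 2: c·tau·a·b

Answer: DEADLOCK at state 2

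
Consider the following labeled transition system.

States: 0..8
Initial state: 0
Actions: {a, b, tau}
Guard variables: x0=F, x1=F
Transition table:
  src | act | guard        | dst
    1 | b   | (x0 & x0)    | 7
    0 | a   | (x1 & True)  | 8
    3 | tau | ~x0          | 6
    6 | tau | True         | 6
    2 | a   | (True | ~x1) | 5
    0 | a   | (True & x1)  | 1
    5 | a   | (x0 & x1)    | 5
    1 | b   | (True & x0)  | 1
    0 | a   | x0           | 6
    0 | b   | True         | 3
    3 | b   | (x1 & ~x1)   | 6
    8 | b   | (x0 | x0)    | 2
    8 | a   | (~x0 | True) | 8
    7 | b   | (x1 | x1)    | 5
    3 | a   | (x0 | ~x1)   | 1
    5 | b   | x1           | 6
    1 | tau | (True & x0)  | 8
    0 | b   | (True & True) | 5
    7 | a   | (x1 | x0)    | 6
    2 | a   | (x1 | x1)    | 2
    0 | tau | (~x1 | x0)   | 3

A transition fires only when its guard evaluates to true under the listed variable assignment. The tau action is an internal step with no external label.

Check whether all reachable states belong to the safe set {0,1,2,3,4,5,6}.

Inv-set: {0,1,2,3,4,5,6}
Reachable = {0,1,3,5,6}
  0: safe
  1: safe
  3: safe
  5: safe
  6: safe

Answer: INVARIANT HOLDS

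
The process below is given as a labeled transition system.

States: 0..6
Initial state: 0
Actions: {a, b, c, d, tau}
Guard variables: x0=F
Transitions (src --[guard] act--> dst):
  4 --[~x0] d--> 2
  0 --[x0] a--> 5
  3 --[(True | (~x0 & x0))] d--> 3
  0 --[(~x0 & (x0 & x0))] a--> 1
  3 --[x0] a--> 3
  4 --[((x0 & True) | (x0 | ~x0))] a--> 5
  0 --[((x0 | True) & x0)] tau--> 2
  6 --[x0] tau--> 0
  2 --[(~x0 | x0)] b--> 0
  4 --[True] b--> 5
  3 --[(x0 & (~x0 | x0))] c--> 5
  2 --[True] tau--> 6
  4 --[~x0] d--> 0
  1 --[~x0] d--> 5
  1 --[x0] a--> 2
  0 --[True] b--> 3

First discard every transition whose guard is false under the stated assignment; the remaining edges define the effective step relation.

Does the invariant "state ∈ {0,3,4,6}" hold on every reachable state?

Answer: INVARIANT HOLDS

Analysis:
Allowed set {0,3,4,6}
R = {0,3}
  0: safe
  3: safe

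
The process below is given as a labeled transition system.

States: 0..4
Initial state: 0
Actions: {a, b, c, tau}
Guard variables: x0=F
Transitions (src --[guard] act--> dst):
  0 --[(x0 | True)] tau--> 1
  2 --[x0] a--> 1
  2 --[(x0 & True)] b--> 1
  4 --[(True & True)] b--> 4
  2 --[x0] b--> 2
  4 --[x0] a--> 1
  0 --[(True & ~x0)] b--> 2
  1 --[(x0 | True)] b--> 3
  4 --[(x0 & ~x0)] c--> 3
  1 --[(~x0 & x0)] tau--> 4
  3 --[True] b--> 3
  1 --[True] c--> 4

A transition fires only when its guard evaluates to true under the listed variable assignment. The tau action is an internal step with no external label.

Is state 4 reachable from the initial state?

6 transition(s) survive guard evaluation.
depth 0: {0}
depth 1: {1,2}  now seen {0,1,2}
depth 2: {3,4}  now seen {0,1,2,3,4}
Reach set: {0,1,2,3,4}
Path to 4: tau·c

Answer: REACHABLE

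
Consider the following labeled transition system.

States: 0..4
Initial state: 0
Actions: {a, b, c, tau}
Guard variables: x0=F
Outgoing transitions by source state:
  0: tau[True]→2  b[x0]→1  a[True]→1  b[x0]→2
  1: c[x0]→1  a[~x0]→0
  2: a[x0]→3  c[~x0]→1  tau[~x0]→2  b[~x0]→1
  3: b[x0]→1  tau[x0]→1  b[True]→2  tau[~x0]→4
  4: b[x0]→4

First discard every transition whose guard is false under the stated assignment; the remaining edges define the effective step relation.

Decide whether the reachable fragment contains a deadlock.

Answer: DEADLOCK-FREE

Trace:
R = {0,1,2}
  0: a→1  tau→2  [2 exit(s)]
  1: a→0  [1 exit(s)]
  2: b→1  c→1  tau→2  [3 exit(s)]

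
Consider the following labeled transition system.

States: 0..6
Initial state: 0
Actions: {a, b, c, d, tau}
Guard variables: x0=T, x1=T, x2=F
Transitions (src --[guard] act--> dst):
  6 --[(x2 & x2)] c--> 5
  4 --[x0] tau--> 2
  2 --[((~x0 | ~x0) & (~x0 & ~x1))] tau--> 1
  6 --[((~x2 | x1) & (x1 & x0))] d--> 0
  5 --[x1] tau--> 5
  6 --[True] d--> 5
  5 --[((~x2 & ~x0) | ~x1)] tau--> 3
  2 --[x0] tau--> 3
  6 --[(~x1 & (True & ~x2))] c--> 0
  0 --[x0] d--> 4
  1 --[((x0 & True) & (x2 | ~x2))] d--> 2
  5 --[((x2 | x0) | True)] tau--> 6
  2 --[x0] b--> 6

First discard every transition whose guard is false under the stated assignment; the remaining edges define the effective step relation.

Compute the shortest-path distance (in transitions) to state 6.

Answer: 3

Working:
Layered search for 6:
  L0 = {0}
  L1 = {4}
  L2 = {2}
  L3 = {3,6}
first hit 6 at d=3 via d·tau·b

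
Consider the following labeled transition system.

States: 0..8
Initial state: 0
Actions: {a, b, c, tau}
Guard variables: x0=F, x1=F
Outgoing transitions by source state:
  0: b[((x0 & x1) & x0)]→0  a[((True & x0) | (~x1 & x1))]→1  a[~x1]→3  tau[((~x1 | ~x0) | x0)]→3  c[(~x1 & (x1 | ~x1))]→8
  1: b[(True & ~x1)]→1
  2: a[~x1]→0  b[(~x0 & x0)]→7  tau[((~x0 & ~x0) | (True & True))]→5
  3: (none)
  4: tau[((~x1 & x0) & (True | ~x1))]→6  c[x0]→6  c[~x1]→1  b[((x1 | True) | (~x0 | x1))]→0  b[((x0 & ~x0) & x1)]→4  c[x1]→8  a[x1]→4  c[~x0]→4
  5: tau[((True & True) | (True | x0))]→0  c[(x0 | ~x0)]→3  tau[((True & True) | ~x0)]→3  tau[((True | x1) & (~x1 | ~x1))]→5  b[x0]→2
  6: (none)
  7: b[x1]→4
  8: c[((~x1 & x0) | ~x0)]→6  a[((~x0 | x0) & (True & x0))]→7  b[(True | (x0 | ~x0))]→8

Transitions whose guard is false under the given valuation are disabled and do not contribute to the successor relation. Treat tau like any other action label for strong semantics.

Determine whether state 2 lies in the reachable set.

Answer: UNREACHABLE

Analysis:
After dropping false guards: 15 live edges.
L0 = {0}
L1 = {3,8}  cumulative {0,3,8}
L2 = {6}  cumulative {0,3,6,8}
Reachable = {0,3,6,8}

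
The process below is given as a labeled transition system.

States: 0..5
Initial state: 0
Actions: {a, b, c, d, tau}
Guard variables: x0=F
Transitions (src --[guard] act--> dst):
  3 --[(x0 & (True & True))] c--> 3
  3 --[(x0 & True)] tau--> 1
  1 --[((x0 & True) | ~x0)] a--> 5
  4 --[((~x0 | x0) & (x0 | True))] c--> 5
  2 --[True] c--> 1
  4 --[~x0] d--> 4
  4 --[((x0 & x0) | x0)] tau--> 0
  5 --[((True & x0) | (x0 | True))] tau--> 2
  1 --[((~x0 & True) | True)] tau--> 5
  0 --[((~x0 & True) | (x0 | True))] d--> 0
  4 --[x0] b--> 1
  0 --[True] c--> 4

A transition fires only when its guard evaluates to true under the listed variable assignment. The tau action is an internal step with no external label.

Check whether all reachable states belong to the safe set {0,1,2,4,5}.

Safe = {0,1,2,4,5}
Reachable = {0,1,2,4,5}
  0: ✓
  1: ✓
  2: ✓
  4: ✓
  5: ✓

Answer: INVARIANT HOLDS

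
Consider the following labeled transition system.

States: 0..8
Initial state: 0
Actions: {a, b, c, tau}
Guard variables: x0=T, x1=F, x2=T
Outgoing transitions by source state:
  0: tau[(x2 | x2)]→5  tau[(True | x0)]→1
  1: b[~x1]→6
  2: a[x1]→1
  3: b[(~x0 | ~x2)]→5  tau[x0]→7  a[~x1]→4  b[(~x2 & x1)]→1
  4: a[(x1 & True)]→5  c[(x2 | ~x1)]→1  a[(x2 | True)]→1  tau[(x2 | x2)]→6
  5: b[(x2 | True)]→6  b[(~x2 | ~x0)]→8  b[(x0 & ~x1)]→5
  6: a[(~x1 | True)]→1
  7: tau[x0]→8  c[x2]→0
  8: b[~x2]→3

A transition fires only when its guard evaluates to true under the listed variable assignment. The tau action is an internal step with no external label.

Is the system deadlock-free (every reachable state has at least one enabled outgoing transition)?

Answer: DEADLOCK-FREE

Trace:
Reachable = {0,1,5,6}
  0: tau→1  tau→5  [2 exit(s)]
  1: b→6  [1 exit(s)]
  5: b→5  b→6  [2 exit(s)]
  6: a→1  [1 exit(s)]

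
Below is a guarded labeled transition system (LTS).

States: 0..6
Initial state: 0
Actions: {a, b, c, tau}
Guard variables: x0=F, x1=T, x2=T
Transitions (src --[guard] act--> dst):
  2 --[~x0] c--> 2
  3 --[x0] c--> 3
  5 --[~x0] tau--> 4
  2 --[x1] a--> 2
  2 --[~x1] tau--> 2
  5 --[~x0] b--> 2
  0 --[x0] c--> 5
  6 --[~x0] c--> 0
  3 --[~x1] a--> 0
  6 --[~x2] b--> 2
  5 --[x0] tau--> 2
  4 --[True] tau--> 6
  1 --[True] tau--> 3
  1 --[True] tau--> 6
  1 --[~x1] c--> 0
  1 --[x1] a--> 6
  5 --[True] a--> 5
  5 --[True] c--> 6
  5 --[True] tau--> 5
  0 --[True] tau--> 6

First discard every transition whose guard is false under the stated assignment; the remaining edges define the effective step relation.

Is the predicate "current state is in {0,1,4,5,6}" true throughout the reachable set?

Inv-set: {0,1,4,5,6}
R = {0,6}
  0: safe
  6: safe

Answer: INVARIANT HOLDS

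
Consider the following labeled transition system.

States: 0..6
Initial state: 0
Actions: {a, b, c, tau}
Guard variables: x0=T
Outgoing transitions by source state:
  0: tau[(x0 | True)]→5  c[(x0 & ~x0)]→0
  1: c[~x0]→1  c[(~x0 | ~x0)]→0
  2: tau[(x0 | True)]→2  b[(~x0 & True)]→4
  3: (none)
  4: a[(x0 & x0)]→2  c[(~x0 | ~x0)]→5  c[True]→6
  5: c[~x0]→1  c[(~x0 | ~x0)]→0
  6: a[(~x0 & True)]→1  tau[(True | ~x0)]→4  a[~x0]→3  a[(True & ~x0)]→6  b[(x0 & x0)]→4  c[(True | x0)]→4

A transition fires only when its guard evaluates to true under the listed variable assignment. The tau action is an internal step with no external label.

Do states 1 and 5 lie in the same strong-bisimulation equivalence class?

Compute ~ classes (split until stable):
  round 0: {{0,1,2,3,4,5,6}}
  round 1: {{0,2},{1,3,5},{4},{6}}
  round 2: {{0},{1,3,5},{2},{4},{6}}
Fixed point at round 3; 5 class(es).
[1]={1,3,5}  [5]={1,3,5}

Answer: BISIMILAR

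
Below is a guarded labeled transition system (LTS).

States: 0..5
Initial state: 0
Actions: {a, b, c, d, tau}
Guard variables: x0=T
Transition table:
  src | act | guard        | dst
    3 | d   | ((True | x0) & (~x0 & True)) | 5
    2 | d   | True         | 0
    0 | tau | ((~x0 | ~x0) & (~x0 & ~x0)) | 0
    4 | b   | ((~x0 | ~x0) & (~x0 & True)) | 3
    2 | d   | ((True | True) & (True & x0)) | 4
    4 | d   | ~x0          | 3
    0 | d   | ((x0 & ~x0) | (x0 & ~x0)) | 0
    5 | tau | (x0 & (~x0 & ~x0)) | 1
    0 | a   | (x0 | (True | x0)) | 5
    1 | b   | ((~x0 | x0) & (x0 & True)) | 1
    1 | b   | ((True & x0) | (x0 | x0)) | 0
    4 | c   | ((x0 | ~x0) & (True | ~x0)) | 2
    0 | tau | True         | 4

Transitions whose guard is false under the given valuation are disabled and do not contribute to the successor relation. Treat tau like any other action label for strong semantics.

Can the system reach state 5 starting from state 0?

Answer: REACHABLE

Working:
After dropping false guards: 7 live edges.
Layer 0: {0}
Layer 1: {4,5}  cumulative {0,4,5}
Layer 2: {2}  cumulative {0,2,4,5}
R = {0,2,4,5}
Path to 5: a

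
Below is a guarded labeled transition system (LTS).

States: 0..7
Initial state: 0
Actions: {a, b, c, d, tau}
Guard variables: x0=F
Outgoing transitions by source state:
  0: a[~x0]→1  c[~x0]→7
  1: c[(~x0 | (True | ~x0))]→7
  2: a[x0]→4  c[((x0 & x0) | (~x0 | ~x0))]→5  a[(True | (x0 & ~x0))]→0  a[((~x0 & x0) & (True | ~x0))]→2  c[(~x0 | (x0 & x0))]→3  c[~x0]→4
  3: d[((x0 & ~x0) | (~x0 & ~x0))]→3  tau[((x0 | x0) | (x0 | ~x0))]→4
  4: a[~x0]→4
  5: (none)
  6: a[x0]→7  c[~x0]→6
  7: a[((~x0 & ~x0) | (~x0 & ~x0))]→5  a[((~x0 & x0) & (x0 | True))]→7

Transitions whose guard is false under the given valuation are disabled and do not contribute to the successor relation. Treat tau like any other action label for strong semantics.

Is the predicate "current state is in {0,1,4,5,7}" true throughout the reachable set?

Answer: INVARIANT HOLDS

Analysis:
Inv-set: {0,1,4,5,7}
Reach set: {0,1,5,7}
  0: ok
  1: ok
  5: ok
  7: ok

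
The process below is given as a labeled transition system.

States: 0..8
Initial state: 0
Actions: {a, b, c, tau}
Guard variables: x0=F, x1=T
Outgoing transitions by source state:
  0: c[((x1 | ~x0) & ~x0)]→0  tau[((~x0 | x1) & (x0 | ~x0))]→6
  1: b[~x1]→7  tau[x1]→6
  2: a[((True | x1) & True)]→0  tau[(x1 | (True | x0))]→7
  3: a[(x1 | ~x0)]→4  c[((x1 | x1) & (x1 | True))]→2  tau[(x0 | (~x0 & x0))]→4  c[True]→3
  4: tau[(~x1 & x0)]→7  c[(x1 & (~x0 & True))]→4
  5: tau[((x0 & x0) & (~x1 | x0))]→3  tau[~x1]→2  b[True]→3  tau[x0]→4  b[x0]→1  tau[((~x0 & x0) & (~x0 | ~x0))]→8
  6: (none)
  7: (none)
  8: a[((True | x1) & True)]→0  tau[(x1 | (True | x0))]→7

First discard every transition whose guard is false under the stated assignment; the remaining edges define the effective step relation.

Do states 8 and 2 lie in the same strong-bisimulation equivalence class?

Refine partition for ~:
  π0 = {{0,1,2,3,4,5,6,7,8}}
  π1 = {{0},{1},{2,8},{3},{4},{5},{6,7}}
7 equivalence class(es) (converged in 2)
[8]={2,8}  [2]={2,8}

Answer: BISIMILAR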